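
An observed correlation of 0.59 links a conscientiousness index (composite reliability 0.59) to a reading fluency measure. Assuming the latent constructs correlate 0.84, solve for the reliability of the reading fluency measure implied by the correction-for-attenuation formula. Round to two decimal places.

0.84

r_true = r_obs / √(r_xx · r_yy) ⇒ 0.84 = 0.59 / √(0.59 · r_yy).
√(0.59 · r_yy) = 0.59 / 0.84 = 0.7024; 0.59 · r_yy = 0.4934; r_yy = 0.4934 / 0.59 ≈ 0.84.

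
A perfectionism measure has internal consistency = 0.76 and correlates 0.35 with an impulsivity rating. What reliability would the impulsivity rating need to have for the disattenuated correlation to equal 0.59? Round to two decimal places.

r_true = r_obs / √(r_xx · r_yy) ⇒ 0.59 = 0.35 / √(0.76 · r_yy).
√(0.76 · r_yy) = 0.35 / 0.59 = 0.5932; 0.76 · r_yy = 0.3519; r_yy = 0.3519 / 0.76 ≈ 0.46.

0.46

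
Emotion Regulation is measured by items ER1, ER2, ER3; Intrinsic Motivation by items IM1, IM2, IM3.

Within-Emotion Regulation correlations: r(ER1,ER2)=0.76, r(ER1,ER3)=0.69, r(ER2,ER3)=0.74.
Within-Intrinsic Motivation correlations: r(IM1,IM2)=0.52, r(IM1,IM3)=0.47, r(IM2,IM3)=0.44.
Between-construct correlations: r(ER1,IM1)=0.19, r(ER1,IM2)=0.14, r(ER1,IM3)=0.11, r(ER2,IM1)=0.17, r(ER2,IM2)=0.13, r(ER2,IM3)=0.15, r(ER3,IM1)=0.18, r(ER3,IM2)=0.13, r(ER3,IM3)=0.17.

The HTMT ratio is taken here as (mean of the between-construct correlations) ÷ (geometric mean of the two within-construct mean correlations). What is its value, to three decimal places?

Between-construct mean = 1.37/9 = 0.1522.
Mean within-ER = 2.19/3 = 0.7300; mean within-IM = 1.43/3 = 0.4767.
Geometric mean = √(0.7300 × 0.4767) = 0.5899.
HTMT = 0.1522 / 0.5899 = 0.258.

0.258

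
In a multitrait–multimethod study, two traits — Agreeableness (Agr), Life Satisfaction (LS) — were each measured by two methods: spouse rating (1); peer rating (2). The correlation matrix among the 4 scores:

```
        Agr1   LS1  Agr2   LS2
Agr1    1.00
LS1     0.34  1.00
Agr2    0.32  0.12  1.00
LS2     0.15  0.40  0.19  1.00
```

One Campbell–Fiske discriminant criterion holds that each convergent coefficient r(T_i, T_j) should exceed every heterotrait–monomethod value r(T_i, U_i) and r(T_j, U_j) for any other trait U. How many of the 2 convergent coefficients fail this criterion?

Convergent coefficients and their comparison sets:
Agr (methods 1·2): 0.32 vs {0.34, 0.19} → fail.
LS (methods 1·2): 0.40 vs {0.34, 0.19} → pass.
1 of 2 fail.

1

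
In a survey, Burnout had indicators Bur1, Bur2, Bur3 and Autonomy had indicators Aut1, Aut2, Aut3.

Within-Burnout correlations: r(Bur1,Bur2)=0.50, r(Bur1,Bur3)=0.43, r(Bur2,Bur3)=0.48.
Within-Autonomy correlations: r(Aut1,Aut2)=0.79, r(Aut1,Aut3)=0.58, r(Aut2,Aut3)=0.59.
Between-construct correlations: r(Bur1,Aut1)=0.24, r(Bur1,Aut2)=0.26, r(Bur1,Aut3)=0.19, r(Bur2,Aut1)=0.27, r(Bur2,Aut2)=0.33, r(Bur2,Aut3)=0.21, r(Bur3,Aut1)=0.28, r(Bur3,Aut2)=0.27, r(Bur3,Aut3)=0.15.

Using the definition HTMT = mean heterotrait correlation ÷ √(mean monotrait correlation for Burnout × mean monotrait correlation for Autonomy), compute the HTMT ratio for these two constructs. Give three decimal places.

Mean between = 2.20/9 = 0.2444.
Mean within-Bur = 1.41/3 = 0.4700; mean within-Aut = 1.96/3 = 0.6533.
Geometric mean = √(0.4700 × 0.6533) = 0.5541.
HTMT = 0.2444 / 0.5541 = 0.441.

0.441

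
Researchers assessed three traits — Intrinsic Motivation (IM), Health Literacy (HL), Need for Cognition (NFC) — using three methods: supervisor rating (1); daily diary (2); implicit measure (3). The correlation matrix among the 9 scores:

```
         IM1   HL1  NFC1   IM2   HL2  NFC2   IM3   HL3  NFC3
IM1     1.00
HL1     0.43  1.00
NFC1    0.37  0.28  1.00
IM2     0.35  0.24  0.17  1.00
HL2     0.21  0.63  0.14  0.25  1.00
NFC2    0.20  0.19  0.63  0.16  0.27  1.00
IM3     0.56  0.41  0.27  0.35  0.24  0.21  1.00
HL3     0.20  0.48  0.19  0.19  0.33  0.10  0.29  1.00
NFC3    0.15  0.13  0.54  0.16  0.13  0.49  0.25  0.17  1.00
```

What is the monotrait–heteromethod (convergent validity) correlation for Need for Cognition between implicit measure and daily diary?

0.49

Same trait (NFC), different methods: r(NFC3, NFC2) = 0.49.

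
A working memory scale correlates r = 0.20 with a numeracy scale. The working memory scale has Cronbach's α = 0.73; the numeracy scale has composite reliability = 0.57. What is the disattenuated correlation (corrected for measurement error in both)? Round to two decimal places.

0.31

r_true = r_obs / √(r_xx · r_yy) = 0.20 / √(0.73 × 0.57) = 0.20 / √0.4161 = 0.20 / 0.6451 ≈ 0.31.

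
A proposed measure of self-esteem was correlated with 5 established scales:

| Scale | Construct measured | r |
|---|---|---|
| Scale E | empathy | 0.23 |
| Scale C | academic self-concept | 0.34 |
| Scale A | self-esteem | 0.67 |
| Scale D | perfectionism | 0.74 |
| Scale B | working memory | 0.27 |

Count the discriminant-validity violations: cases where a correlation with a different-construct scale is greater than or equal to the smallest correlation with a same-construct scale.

Convergent (same construct = self-esteem): Scale A.
Smallest convergent = 0.67. Discriminant values: 0.23, 0.34, 0.74, 0.27; count ≥ 0.67 → 1.

1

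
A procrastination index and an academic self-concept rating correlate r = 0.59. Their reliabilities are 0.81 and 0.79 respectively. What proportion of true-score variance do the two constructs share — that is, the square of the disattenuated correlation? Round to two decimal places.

0.54

Disattenuated r = 0.59 / √(0.81 × 0.79) = 0.59 / 0.7999 = 0.7376.
Shared true-score variance = 0.7376² = 0.5441 ≈ 0.54.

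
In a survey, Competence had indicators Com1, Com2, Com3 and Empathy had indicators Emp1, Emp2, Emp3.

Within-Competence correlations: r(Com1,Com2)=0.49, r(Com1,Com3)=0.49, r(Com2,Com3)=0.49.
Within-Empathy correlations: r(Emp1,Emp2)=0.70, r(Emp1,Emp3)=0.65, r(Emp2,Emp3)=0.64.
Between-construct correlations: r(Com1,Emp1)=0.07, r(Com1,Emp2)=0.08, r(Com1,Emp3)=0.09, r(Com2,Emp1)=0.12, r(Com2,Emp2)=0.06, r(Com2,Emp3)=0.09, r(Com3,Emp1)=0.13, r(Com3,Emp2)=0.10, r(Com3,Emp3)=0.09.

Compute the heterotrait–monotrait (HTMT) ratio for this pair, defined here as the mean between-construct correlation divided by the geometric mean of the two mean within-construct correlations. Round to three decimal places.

Between-construct mean = 0.83/9 = 0.0922.
Mean within-Com = 1.47/3 = 0.4900; mean within-Emp = 1.99/3 = 0.6633.
Geometric mean = √(0.4900 × 0.6633) = 0.5701.
HTMT = 0.0922 / 0.5701 = 0.162.

0.162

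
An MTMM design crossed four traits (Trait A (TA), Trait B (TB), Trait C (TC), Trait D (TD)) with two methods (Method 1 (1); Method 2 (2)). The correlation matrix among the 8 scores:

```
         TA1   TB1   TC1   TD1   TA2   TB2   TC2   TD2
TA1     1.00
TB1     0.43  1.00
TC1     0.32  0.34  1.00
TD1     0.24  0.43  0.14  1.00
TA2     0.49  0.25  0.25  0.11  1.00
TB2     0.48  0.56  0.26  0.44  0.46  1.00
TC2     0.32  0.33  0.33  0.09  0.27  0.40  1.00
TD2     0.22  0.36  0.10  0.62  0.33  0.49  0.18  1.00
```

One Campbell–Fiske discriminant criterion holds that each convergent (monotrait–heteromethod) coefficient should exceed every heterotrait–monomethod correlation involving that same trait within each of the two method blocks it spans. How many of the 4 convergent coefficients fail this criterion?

Checking each validity diagonal entry against its comparison values:
TA (methods 1·2): 0.49 vs {0.43, 0.46, 0.32, 0.27, 0.24, 0.33} → pass.
TB (methods 1·2): 0.56 vs {0.43, 0.46, 0.34, 0.40, 0.43, 0.49} → pass.
TC (methods 1·2): 0.33 vs {0.32, 0.27, 0.34, 0.40, 0.14, 0.18} → fail.
TD (methods 1·2): 0.62 vs {0.24, 0.33, 0.43, 0.49, 0.14, 0.18} → pass.
1 of 4 fail.

1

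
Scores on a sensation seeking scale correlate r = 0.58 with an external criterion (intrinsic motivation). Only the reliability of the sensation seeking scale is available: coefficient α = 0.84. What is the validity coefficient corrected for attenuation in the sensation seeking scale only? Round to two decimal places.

Single correction: r_c = r_obs / √r_xx = 0.58 / √0.84 = 0.58 / 0.9165 ≈ 0.63.

0.63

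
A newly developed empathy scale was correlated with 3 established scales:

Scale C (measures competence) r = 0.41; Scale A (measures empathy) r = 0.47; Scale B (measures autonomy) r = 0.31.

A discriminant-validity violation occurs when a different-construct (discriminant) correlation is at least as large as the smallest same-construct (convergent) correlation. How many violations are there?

0

Convergent (same construct = empathy): Scale A.
Smallest convergent = 0.47. Discriminant values: 0.41, 0.31; count ≥ 0.47 → 0.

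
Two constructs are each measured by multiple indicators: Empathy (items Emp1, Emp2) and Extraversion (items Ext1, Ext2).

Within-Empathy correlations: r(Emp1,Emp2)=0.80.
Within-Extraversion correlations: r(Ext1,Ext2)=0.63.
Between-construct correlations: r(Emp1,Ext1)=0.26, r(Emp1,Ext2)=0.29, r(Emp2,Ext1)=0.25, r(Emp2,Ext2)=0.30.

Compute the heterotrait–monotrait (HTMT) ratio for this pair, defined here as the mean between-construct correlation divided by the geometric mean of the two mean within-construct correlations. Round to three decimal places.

0.387

Mean between = 1.10/4 = 0.2750.
Mean within-Emp = 0.80/1 = 0.8000; mean within-Ext = 0.63/1 = 0.6300.
Geometric mean = √(0.8000 × 0.6300) = 0.7099.
HTMT = 0.2750 / 0.7099 = 0.387.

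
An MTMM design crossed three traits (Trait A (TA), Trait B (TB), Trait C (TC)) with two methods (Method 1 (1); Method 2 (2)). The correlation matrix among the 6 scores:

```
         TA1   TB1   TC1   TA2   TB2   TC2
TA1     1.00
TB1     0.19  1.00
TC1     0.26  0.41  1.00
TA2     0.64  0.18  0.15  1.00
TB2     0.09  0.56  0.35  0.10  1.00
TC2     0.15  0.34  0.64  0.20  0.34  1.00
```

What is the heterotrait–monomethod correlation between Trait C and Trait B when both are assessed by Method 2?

Different traits, same method: r(TC2, TB2) = 0.34.

0.34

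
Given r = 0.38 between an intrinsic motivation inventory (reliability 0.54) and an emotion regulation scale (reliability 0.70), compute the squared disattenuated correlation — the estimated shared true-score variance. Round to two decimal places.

Disattenuated r = 0.38 / √(0.54 × 0.70) = 0.38 / 0.6148 = 0.6181.
Shared true-score variance = 0.6181² = 0.3820 ≈ 0.38.

0.38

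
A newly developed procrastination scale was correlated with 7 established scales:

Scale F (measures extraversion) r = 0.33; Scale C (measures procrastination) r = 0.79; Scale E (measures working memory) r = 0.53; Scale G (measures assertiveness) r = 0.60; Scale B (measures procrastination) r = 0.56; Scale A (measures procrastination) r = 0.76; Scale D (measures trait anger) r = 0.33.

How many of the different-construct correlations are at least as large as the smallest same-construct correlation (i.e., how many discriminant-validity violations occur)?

Convergent (same construct = procrastination): Scale C, Scale B, Scale A.
Smallest convergent = 0.56. Discriminant values: 0.33, 0.53, 0.60, 0.33; count ≥ 0.56 → 1.

1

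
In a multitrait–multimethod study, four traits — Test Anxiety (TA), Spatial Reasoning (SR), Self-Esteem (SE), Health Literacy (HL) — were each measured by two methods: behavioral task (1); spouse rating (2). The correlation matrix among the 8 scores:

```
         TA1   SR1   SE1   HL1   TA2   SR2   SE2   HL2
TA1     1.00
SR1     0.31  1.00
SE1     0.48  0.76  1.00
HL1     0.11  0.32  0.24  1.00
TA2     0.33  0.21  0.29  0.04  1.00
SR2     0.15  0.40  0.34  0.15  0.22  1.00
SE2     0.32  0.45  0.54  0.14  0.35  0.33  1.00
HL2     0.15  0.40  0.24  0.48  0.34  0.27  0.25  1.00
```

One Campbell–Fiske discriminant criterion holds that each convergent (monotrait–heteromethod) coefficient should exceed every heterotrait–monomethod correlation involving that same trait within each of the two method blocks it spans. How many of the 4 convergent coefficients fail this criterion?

3

Each convergent coefficient versus the relevant comparison correlations:
TA (methods 1·2): 0.33 vs {0.31, 0.22, 0.48, 0.35, 0.11, 0.34} → fail.
SR (methods 1·2): 0.40 vs {0.31, 0.22, 0.76, 0.33, 0.32, 0.27} → fail.
SE (methods 1·2): 0.54 vs {0.48, 0.35, 0.76, 0.33, 0.24, 0.25} → fail.
HL (methods 1·2): 0.48 vs {0.11, 0.34, 0.32, 0.27, 0.24, 0.25} → pass.
3 of 4 fail.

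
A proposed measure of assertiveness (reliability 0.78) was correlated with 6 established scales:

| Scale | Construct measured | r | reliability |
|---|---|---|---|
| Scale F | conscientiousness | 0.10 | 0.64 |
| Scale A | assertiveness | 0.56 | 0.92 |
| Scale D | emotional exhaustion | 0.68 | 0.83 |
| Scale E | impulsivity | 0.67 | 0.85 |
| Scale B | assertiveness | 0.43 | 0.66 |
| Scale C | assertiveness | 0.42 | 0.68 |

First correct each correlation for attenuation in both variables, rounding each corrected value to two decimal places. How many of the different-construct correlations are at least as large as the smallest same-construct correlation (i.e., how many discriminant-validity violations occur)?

2

Disattenuated r (r / √(r_scale · r_new)):
  Scale F (disc): 0.10 / √(0.64·0.78) = 0.14
  Scale A (conv): 0.56 / √(0.92·0.78) = 0.66
  Scale D (disc): 0.68 / √(0.83·0.78) = 0.85
  Scale E (disc): 0.67 / √(0.85·0.78) = 0.82
  Scale B (conv): 0.43 / √(0.66·0.78) = 0.60
  Scale C (conv): 0.42 / √(0.68·0.78) = 0.58
Smallest convergent = 0.58. Discriminant values: 0.14, 0.85, 0.82; count ≥ 0.58 → 2.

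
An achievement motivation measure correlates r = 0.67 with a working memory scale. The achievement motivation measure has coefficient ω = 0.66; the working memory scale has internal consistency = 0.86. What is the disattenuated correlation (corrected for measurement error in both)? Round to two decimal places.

r_true = r_obs / √(r_xx · r_yy) = 0.67 / √(0.66 × 0.86) = 0.67 / √0.5676 = 0.67 / 0.7534 ≈ 0.89.

0.89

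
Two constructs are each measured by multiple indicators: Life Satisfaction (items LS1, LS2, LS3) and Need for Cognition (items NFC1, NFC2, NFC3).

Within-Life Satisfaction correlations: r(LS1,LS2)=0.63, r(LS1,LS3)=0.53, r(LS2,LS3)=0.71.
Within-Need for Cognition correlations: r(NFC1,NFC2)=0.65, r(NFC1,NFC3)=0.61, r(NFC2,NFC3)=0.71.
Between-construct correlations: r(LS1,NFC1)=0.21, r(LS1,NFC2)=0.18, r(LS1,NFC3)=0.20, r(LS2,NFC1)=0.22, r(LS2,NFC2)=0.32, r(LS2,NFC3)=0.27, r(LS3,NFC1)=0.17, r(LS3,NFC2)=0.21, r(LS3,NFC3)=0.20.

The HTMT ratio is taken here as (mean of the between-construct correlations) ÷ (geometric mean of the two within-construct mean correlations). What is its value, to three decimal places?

0.344

Mean heterotrait r = 1.98/9 = 0.2200.
Mean within-LS = 1.87/3 = 0.6233; mean within-NFC = 1.97/3 = 0.6567.
Geometric mean = √(0.6233 × 0.6567) = 0.6398.
HTMT = 0.2200 / 0.6398 = 0.344.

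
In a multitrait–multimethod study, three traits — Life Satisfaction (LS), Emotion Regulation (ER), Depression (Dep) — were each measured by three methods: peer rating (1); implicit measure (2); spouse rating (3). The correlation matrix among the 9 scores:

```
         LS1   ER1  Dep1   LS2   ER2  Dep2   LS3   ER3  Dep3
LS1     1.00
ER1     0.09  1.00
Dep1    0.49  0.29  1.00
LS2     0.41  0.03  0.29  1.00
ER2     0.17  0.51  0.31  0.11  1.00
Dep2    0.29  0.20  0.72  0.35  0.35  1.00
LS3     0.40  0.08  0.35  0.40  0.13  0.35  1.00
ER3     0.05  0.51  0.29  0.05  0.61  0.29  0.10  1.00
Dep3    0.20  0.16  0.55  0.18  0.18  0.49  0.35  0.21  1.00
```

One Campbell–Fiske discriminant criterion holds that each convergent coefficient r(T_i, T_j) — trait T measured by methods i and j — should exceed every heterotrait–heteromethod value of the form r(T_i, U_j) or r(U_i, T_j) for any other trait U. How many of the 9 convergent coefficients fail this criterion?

0

Checking each validity diagonal entry against its comparison values:
LS (methods 1·2): 0.41 vs {0.17, 0.03, 0.29, 0.29} → pass.
LS (methods 1·3): 0.40 vs {0.05, 0.08, 0.20, 0.35} → pass.
LS (methods 2·3): 0.40 vs {0.05, 0.13, 0.18, 0.35} → pass.
ER (methods 1·2): 0.51 vs {0.03, 0.17, 0.20, 0.31} → pass.
ER (methods 1·3): 0.51 vs {0.08, 0.05, 0.16, 0.29} → pass.
ER (methods 2·3): 0.61 vs {0.13, 0.05, 0.18, 0.29} → pass.
Dep (methods 1·2): 0.72 vs {0.29, 0.29, 0.31, 0.20} → pass.
Dep (methods 1·3): 0.55 vs {0.35, 0.20, 0.29, 0.16} → pass.
Dep (methods 2·3): 0.49 vs {0.35, 0.18, 0.29, 0.18} → pass.
0 of 9 fail.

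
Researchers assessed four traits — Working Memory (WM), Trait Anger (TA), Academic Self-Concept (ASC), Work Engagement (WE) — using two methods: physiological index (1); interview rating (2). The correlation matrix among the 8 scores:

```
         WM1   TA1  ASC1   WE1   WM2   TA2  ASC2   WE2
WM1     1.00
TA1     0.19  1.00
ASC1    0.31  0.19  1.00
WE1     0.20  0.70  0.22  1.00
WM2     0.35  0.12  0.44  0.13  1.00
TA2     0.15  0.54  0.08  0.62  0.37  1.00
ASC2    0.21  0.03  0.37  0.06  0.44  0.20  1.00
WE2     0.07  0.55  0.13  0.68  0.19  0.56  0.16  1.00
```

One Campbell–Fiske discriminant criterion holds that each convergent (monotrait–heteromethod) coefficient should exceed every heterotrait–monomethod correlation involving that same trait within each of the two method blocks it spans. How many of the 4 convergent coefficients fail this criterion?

Checking each validity diagonal entry against its comparison values:
WM (methods 1·2): 0.35 vs {0.19, 0.37, 0.31, 0.44, 0.20, 0.19} → fail.
TA (methods 1·2): 0.54 vs {0.19, 0.37, 0.19, 0.20, 0.70, 0.56} → fail.
ASC (methods 1·2): 0.37 vs {0.31, 0.44, 0.19, 0.20, 0.22, 0.16} → fail.
WE (methods 1·2): 0.68 vs {0.20, 0.19, 0.70, 0.56, 0.22, 0.16} → fail.
4 of 4 fail.

4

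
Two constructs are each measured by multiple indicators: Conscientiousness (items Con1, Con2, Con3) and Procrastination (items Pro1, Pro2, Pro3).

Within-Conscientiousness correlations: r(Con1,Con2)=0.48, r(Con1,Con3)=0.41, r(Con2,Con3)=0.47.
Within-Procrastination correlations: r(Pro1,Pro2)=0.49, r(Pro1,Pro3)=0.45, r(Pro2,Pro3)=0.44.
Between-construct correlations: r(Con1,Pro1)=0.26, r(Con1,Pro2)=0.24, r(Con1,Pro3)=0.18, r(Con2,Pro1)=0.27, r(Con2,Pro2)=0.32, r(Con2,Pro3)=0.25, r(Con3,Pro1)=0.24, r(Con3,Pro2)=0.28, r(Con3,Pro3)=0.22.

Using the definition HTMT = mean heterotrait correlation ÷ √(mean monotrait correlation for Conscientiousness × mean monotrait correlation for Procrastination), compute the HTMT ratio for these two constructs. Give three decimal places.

0.550

Between-construct mean = 2.26/9 = 0.2511.
Mean within-Con = 1.36/3 = 0.4533; mean within-Pro = 1.38/3 = 0.4600.
Geometric mean = √(0.4533 × 0.4600) = 0.4566.
HTMT = 0.2511 / 0.4566 = 0.550.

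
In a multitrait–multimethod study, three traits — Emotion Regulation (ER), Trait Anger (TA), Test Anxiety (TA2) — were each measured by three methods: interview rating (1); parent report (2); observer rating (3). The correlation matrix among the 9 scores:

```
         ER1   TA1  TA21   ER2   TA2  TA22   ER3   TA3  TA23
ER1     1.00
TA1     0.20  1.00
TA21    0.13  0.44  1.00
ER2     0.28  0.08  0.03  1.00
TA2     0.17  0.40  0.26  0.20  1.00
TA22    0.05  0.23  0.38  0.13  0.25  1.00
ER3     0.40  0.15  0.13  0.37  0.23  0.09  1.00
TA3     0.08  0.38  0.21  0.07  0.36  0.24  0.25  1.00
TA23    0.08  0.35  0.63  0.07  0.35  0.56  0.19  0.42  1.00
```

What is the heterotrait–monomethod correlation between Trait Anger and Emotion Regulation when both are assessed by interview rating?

0.20

Different traits, same method: r(TA1, ER1) = 0.20.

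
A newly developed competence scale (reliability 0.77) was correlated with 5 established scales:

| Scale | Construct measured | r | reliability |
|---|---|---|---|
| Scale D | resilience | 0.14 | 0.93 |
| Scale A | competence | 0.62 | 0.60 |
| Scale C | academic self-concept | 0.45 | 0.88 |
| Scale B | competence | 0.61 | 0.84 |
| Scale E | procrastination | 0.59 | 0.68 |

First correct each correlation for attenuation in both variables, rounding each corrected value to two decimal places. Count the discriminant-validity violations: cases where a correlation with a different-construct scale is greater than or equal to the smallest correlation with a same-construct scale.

1

Disattenuated r (r / √(r_scale · r_new)):
  Scale D (disc): 0.14 / √(0.93·0.77) = 0.17
  Scale A (conv): 0.62 / √(0.60·0.77) = 0.91
  Scale C (disc): 0.45 / √(0.88·0.77) = 0.55
  Scale B (conv): 0.61 / √(0.84·0.77) = 0.76
  Scale E (disc): 0.59 / √(0.68·0.77) = 0.82
Smallest convergent = 0.76. Discriminant values: 0.17, 0.55, 0.82; count ≥ 0.76 → 1.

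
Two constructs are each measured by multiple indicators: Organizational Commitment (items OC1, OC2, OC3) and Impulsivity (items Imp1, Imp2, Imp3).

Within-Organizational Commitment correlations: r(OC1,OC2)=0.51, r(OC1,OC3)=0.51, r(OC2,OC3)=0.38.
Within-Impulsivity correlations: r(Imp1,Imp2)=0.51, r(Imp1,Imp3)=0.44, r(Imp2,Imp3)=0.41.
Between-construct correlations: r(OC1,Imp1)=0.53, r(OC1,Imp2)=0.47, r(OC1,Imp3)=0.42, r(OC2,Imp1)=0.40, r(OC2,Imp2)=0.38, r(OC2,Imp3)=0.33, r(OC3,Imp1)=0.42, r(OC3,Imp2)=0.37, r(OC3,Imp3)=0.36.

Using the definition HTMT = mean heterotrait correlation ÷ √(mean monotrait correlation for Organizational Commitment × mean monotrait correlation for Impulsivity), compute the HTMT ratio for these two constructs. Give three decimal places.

Mean heterotrait r = 3.68/9 = 0.4089.
Mean within-OC = 1.40/3 = 0.4667; mean within-Imp = 1.36/3 = 0.4533.
Geometric mean = √(0.4667 × 0.4533) = 0.4600.
HTMT = 0.4089 / 0.4600 = 0.889.

0.889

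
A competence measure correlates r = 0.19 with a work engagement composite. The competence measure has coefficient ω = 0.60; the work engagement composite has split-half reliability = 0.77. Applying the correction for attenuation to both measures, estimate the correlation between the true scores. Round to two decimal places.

0.28

r_true = r_obs / √(r_xx · r_yy) = 0.19 / √(0.60 × 0.77) = 0.19 / √0.4620 = 0.19 / 0.6797 ≈ 0.28.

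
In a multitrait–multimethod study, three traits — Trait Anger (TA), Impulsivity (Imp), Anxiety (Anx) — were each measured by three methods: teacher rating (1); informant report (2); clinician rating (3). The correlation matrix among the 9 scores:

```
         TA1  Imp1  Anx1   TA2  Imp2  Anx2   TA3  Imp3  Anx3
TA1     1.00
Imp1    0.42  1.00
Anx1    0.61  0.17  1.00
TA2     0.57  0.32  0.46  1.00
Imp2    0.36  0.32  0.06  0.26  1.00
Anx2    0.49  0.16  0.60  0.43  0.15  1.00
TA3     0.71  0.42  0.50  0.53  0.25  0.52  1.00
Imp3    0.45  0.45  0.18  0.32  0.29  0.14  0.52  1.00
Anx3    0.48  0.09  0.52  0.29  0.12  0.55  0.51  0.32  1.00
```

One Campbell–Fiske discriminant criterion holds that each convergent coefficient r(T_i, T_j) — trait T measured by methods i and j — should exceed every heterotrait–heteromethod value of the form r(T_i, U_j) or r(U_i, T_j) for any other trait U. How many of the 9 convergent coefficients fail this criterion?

Checking each validity diagonal entry against its comparison values:
TA (methods 1·2): 0.57 vs {0.36, 0.32, 0.49, 0.46} → pass.
TA (methods 1·3): 0.71 vs {0.45, 0.42, 0.48, 0.50} → pass.
TA (methods 2·3): 0.53 vs {0.32, 0.25, 0.29, 0.52} → pass.
Imp (methods 1·2): 0.32 vs {0.32, 0.36, 0.16, 0.06} → fail.
Imp (methods 1·3): 0.45 vs {0.42, 0.45, 0.09, 0.18} → fail.
Imp (methods 2·3): 0.29 vs {0.25, 0.32, 0.12, 0.14} → fail.
Anx (methods 1·2): 0.60 vs {0.46, 0.49, 0.06, 0.16} → pass.
Anx (methods 1·3): 0.52 vs {0.50, 0.48, 0.18, 0.09} → pass.
Anx (methods 2·3): 0.55 vs {0.52, 0.29, 0.14, 0.12} → pass.
3 of 9 fail.

3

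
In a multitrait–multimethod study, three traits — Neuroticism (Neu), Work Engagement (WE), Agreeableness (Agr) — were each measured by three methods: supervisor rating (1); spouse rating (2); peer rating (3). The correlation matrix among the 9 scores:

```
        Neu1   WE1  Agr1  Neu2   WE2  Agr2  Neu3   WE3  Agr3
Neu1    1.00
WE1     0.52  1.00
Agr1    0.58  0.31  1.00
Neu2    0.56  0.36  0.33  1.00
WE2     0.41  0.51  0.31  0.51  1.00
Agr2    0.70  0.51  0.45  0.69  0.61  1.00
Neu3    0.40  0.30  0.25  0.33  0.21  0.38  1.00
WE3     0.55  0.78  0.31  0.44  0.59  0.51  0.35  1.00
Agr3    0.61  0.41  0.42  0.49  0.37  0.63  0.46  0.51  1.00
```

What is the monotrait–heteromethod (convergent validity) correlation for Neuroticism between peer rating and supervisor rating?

0.40

Same trait (Neu), different methods: r(Neu3, Neu1) = 0.40.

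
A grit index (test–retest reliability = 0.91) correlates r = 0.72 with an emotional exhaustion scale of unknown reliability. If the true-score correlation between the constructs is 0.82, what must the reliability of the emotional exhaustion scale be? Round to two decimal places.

0.85

r_true = r_obs / √(r_xx · r_yy) ⇒ 0.82 = 0.72 / √(0.91 · r_yy).
√(0.91 · r_yy) = 0.72 / 0.82 = 0.8780; 0.91 · r_yy = 0.7709; r_yy = 0.7709 / 0.91 ≈ 0.85.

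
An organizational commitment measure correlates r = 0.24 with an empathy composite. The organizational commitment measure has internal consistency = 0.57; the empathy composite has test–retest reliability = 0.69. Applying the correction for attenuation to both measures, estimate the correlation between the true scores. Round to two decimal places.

r_true = r_obs / √(r_xx · r_yy) = 0.24 / √(0.57 × 0.69) = 0.24 / √0.3933 = 0.24 / 0.6271 ≈ 0.38.

0.38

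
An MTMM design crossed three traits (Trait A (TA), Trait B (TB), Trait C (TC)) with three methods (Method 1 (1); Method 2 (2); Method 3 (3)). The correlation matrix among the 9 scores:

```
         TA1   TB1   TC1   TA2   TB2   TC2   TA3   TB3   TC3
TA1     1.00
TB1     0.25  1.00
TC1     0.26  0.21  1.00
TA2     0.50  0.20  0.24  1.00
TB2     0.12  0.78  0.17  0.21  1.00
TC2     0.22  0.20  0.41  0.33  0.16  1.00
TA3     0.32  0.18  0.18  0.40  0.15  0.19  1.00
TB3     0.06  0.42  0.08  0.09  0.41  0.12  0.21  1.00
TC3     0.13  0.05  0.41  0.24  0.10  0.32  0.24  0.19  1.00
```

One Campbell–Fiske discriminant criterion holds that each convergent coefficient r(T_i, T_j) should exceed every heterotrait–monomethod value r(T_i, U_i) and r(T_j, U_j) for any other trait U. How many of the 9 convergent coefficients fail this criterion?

Each convergent coefficient versus the relevant comparison correlations:
TA (methods 1·2): 0.50 vs {0.25, 0.21, 0.26, 0.33} → pass.
TA (methods 1·3): 0.32 vs {0.25, 0.21, 0.26, 0.24} → pass.
TA (methods 2·3): 0.40 vs {0.21, 0.21, 0.33, 0.24} → pass.
TB (methods 1·2): 0.78 vs {0.25, 0.21, 0.21, 0.16} → pass.
TB (methods 1·3): 0.42 vs {0.25, 0.21, 0.21, 0.19} → pass.
TB (methods 2·3): 0.41 vs {0.21, 0.21, 0.16, 0.19} → pass.
TC (methods 1·2): 0.41 vs {0.26, 0.33, 0.21, 0.16} → pass.
TC (methods 1·3): 0.41 vs {0.26, 0.24, 0.21, 0.19} → pass.
TC (methods 2·3): 0.32 vs {0.33, 0.24, 0.16, 0.19} → fail.
1 of 9 fail.

1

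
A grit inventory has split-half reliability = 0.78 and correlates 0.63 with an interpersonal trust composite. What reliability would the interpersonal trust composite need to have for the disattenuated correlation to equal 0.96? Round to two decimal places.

0.55

r_true = r_obs / √(r_xx · r_yy) ⇒ 0.96 = 0.63 / √(0.78 · r_yy).
√(0.78 · r_yy) = 0.63 / 0.96 = 0.6563; 0.78 · r_yy = 0.4307; r_yy = 0.4307 / 0.78 ≈ 0.55.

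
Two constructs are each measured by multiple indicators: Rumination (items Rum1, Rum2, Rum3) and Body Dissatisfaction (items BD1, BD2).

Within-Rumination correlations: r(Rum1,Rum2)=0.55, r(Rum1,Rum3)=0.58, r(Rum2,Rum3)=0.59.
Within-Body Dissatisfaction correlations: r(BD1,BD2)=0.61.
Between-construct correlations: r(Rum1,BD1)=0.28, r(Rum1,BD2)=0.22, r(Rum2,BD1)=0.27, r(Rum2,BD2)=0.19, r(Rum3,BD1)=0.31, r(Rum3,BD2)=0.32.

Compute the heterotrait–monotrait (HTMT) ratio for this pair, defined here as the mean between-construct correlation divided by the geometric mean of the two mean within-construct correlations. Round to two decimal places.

Mean heterotrait r = 1.59/6 = 0.2650.
Mean within-Rum = 1.72/3 = 0.5733; mean within-BD = 0.61/1 = 0.6100.
Geometric mean = √(0.5733 × 0.6100) = 0.5914.
HTMT = 0.2650 / 0.5914 = 0.45.

0.45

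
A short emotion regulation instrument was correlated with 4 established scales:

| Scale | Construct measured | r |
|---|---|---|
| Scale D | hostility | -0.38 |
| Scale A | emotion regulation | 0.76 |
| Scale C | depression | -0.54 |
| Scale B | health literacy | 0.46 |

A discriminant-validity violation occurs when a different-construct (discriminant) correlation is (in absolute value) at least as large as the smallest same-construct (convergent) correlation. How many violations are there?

Convergent (same construct = emotion regulation): Scale A.
Smallest convergent = 0.76. Discriminant |r|: 0.38, 0.54, 0.46; count ≥ 0.76 → 0.

0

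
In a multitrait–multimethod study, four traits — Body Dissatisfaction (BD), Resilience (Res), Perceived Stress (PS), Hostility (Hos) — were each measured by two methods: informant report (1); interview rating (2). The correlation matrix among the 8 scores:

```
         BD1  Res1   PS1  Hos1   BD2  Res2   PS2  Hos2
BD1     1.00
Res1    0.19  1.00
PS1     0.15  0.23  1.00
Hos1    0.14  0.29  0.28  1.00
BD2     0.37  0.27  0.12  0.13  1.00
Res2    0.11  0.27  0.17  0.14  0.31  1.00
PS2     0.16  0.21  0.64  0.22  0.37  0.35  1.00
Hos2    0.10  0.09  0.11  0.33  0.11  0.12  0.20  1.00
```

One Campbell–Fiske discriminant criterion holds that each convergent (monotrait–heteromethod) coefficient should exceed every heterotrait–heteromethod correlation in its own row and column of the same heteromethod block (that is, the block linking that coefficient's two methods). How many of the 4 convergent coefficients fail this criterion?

1

Convergent coefficients and their comparison sets:
BD (methods 1·2): 0.37 vs {0.11, 0.27, 0.16, 0.12, 0.10, 0.13} → pass.
Res (methods 1·2): 0.27 vs {0.27, 0.11, 0.21, 0.17, 0.09, 0.14} → fail.
PS (methods 1·2): 0.64 vs {0.12, 0.16, 0.17, 0.21, 0.11, 0.22} → pass.
Hos (methods 1·2): 0.33 vs {0.13, 0.10, 0.14, 0.09, 0.22, 0.11} → pass.
1 of 4 fail.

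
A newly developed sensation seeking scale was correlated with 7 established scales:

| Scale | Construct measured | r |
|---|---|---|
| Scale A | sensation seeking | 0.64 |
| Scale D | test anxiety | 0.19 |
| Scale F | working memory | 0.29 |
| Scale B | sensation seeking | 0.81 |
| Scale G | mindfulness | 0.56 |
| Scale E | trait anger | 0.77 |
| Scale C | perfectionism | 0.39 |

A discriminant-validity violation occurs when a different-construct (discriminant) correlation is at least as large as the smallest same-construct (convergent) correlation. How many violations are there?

Convergent (same construct = sensation seeking): Scale A, Scale B.
Smallest convergent = 0.64. Discriminant values: 0.19, 0.29, 0.56, 0.77, 0.39; count ≥ 0.64 → 1.

1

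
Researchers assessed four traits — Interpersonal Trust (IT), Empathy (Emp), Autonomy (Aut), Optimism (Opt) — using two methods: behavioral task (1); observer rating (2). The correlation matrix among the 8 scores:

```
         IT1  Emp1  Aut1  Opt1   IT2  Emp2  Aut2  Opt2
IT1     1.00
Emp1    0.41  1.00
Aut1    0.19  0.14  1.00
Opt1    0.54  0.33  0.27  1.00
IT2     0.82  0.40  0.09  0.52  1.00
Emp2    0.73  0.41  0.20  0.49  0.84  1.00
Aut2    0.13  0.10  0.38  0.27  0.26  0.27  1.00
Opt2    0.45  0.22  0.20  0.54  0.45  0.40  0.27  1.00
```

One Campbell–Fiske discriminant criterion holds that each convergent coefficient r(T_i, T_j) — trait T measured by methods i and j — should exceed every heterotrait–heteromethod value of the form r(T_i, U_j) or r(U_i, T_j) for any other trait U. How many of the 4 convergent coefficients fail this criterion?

Convergent coefficients and their comparison sets:
IT (methods 1·2): 0.82 vs {0.73, 0.40, 0.13, 0.09, 0.45, 0.52} → pass.
Emp (methods 1·2): 0.41 vs {0.40, 0.73, 0.10, 0.20, 0.22, 0.49} → fail.
Aut (methods 1·2): 0.38 vs {0.09, 0.13, 0.20, 0.10, 0.20, 0.27} → pass.
Opt (methods 1·2): 0.54 vs {0.52, 0.45, 0.49, 0.22, 0.27, 0.20} → pass.
1 of 4 fail.

1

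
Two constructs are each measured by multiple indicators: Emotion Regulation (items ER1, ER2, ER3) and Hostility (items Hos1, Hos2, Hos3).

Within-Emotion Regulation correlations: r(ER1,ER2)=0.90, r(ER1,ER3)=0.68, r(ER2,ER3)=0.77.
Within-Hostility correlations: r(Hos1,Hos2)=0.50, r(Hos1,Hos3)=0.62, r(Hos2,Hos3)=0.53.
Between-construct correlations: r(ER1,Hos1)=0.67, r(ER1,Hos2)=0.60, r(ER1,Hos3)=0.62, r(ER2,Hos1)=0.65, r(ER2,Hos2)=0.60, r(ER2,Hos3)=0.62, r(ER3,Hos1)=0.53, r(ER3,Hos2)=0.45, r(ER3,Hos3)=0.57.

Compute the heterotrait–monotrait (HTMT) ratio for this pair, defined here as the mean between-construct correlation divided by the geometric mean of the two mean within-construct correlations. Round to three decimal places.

Mean heterotrait r = 5.31/9 = 0.5900.
Mean within-ER = 2.35/3 = 0.7833; mean within-Hos = 1.65/3 = 0.5500.
Geometric mean = √(0.7833 × 0.5500) = 0.6564.
HTMT = 0.5900 / 0.6564 = 0.899.

0.899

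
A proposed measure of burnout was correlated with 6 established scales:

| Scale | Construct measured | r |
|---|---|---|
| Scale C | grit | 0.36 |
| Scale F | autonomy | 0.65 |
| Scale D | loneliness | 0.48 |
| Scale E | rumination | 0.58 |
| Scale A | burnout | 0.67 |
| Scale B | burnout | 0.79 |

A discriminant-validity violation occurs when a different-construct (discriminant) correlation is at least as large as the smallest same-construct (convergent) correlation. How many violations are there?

Convergent (same construct = burnout): Scale A, Scale B.
Smallest convergent = 0.67. Discriminant values: 0.36, 0.65, 0.48, 0.58; count ≥ 0.67 → 0.

0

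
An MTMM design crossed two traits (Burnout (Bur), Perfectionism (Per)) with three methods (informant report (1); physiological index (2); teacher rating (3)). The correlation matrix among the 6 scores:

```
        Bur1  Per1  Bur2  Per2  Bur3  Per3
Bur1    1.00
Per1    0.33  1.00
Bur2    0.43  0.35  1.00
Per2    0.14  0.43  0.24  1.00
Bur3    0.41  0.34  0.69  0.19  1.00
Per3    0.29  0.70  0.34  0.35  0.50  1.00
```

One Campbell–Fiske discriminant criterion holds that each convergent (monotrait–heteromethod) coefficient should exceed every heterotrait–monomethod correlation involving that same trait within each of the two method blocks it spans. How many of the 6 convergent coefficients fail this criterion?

2

Checking each validity diagonal entry against its comparison values:
Bur (methods 1·2): 0.43 vs {0.33, 0.24} → pass.
Bur (methods 1·3): 0.41 vs {0.33, 0.50} → fail.
Bur (methods 2·3): 0.69 vs {0.24, 0.50} → pass.
Per (methods 1·2): 0.43 vs {0.33, 0.24} → pass.
Per (methods 1·3): 0.70 vs {0.33, 0.50} → pass.
Per (methods 2·3): 0.35 vs {0.24, 0.50} → fail.
2 of 6 fail.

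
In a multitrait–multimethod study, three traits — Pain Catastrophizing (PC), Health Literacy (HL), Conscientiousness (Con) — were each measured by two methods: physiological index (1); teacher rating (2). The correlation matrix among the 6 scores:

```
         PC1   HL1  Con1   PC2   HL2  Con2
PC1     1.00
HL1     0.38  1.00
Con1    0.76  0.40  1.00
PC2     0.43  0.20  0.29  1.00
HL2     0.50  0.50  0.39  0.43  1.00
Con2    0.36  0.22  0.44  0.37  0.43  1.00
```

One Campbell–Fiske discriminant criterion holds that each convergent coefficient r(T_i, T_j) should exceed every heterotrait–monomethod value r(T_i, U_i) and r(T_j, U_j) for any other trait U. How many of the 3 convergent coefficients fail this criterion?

2

Checking each validity diagonal entry against its comparison values:
PC (methods 1·2): 0.43 vs {0.38, 0.43, 0.76, 0.37} → fail.
HL (methods 1·2): 0.50 vs {0.38, 0.43, 0.40, 0.43} → pass.
Con (methods 1·2): 0.44 vs {0.76, 0.37, 0.40, 0.43} → fail.
2 of 3 fail.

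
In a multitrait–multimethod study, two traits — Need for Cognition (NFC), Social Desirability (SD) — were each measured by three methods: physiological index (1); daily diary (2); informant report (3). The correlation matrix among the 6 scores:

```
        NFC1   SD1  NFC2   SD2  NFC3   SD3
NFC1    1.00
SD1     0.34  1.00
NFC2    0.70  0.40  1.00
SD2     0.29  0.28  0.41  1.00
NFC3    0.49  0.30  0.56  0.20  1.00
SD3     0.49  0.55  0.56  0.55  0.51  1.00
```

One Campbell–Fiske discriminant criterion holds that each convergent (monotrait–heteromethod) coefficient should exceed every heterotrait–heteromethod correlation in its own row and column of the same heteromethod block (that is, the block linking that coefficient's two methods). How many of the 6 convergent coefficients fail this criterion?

Each convergent coefficient versus the relevant comparison correlations:
NFC (methods 1·2): 0.70 vs {0.29, 0.40} → pass.
NFC (methods 1·3): 0.49 vs {0.49, 0.30} → fail.
NFC (methods 2·3): 0.56 vs {0.56, 0.20} → fail.
SD (methods 1·2): 0.28 vs {0.40, 0.29} → fail.
SD (methods 1·3): 0.55 vs {0.30, 0.49} → pass.
SD (methods 2·3): 0.55 vs {0.20, 0.56} → fail.
4 of 6 fail.

4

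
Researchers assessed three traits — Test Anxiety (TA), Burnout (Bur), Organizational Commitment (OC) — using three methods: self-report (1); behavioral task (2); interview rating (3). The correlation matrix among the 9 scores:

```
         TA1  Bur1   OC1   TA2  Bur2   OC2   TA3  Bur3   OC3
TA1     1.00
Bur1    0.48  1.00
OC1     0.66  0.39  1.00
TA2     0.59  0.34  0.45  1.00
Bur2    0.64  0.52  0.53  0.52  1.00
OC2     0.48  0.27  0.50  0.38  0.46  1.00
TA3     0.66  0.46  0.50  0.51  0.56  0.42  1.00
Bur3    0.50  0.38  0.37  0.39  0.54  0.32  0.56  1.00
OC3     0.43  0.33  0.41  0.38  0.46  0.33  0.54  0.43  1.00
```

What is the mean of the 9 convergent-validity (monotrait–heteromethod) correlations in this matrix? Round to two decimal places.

0.49

Convergent values: 0.59, 0.66, 0.51, 0.52, 0.38, 0.54, 0.50, 0.41, 0.33; mean = 4.44/9 = 0.49.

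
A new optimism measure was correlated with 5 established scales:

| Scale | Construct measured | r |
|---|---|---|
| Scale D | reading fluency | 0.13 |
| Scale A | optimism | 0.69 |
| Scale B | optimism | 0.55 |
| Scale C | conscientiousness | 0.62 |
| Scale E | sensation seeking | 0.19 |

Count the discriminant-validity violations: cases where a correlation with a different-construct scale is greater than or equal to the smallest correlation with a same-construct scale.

Convergent (same construct = optimism): Scale A, Scale B.
Smallest convergent = 0.55. Discriminant values: 0.13, 0.62, 0.19; count ≥ 0.55 → 1.

1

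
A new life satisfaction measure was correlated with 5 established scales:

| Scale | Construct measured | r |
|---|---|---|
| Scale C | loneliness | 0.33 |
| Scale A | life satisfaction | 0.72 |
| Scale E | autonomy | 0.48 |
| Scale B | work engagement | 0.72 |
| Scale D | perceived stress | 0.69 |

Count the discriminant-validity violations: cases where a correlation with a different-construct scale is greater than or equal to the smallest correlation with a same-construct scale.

Convergent (same construct = life satisfaction): Scale A.
Smallest convergent = 0.72. Discriminant values: 0.33, 0.48, 0.72, 0.69; count ≥ 0.72 → 1.

1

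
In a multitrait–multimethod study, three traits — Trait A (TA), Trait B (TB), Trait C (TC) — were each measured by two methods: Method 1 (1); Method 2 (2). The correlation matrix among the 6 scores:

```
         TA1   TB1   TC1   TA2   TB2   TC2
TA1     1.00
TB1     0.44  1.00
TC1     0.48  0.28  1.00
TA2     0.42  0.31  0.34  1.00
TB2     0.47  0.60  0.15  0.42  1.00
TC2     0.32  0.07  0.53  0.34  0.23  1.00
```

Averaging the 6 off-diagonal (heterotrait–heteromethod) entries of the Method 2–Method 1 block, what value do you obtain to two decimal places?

HTHM values (method 2 × method 1): 0.31, 0.34, 0.47, 0.15, 0.32, 0.07; mean = 1.66/6 = 0.28.

0.28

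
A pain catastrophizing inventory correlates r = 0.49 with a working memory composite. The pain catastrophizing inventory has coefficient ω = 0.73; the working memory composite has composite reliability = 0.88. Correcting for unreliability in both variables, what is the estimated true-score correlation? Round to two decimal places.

0.61

r_true = r_obs / √(r_xx · r_yy) = 0.49 / √(0.73 × 0.88) = 0.49 / √0.6424 = 0.49 / 0.8015 ≈ 0.61.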